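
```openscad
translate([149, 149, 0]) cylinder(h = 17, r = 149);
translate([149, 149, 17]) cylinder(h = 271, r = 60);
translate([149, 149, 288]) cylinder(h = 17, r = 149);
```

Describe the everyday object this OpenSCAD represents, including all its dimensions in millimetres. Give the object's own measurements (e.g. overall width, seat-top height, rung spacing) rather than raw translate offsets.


A spool: two coaxial disc flanges of radius 149 mm and thickness 17 mm, joined by a core cylinder of radius 60 mm and height 271 mm. The lower flange rests on z = 0 and the three cylinders share a vertical axis.


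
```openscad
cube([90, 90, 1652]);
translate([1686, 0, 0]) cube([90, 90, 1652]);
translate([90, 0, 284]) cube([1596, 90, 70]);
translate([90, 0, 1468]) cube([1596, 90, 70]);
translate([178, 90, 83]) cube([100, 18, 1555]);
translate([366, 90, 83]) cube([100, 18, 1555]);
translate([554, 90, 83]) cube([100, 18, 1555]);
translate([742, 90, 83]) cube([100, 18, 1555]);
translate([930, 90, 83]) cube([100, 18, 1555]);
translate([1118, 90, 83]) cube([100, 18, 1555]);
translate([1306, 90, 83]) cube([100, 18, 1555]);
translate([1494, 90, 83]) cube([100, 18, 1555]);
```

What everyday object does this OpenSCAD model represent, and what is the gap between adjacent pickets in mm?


A fence section. The picket gap is 88 mm.

Two posts, two rails, 8 pickets — a fence section. Span 1596 mm holds 8 pickets of 100 mm with 9 equal gaps: ⌊(1596 − 8·100) / 9⌋ = 88 mm.


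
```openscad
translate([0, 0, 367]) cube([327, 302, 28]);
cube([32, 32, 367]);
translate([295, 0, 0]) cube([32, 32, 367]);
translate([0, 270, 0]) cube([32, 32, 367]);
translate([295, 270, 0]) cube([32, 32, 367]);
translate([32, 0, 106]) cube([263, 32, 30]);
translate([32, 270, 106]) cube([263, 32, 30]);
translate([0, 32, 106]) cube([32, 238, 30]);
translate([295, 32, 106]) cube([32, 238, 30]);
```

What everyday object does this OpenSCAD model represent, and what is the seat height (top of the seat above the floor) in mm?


A stool. The seat height is 395 mm.

A 327×302×28 slab at z = 367 on four corner posts — a stool. The seat top is 367 + 28 = 395 mm.


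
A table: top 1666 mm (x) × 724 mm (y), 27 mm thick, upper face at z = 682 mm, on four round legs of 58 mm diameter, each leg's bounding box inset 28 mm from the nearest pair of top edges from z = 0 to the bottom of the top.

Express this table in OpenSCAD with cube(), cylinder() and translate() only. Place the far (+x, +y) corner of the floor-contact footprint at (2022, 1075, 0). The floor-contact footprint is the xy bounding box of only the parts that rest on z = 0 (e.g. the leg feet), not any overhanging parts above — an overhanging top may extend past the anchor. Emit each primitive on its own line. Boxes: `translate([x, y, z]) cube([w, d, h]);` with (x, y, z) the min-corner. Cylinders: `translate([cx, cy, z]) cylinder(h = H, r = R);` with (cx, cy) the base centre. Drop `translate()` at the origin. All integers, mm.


translate([384, 379, 655]) cube([1666, 724, 27]);
translate([441, 436, 0]) cylinder(h = 655, r = 29);
translate([1993, 436, 0]) cylinder(h = 655, r = 29);
translate([441, 1046, 0]) cylinder(h = 655, r = 29);
translate([1993, 1046, 0]) cylinder(h = 655, r = 29);


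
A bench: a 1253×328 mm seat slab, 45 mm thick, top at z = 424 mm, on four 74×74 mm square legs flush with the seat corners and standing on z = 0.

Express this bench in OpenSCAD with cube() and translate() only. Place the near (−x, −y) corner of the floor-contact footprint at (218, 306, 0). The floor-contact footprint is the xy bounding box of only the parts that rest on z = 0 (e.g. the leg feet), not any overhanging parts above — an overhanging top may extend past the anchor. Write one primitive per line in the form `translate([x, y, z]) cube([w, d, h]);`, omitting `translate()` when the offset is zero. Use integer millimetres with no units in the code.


translate([218, 306, 379]) cube([1253, 328, 45]);
translate([218, 306, 0]) cube([74, 74, 379]);
translate([218, 560, 0]) cube([74, 74, 379]);
translate([1397, 306, 0]) cube([74, 74, 379]);
translate([1397, 560, 0]) cube([74, 74, 379]);


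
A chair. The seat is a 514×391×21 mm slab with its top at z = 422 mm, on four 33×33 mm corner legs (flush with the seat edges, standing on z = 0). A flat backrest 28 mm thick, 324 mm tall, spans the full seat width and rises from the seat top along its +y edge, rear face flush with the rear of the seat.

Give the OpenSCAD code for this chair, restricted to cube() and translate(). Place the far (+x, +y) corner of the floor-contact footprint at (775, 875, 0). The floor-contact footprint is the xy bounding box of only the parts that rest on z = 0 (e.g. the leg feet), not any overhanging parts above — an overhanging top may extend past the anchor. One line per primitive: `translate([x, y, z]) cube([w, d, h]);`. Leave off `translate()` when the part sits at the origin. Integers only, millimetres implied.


// leg_h = 422 - 21 = 401
translate([261, 484, 401]) cube([514, 391, 21]);
translate([261, 484, 0]) cube([33, 33, 401]);
translate([742, 484, 0]) cube([33, 33, 401]);
translate([261, 842, 0]) cube([33, 33, 401]);
translate([742, 842, 0]) cube([33, 33, 401]);
translate([261, 847, 422]) cube([514, 28, 324]);


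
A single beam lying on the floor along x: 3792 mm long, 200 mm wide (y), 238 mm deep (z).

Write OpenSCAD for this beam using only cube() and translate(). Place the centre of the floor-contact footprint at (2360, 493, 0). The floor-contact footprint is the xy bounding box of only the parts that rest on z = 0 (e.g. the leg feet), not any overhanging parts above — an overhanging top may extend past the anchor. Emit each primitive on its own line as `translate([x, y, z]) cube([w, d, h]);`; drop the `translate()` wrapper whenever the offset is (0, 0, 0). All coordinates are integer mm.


translate([464, 393, 0]) cube([3792, 200, 238]);


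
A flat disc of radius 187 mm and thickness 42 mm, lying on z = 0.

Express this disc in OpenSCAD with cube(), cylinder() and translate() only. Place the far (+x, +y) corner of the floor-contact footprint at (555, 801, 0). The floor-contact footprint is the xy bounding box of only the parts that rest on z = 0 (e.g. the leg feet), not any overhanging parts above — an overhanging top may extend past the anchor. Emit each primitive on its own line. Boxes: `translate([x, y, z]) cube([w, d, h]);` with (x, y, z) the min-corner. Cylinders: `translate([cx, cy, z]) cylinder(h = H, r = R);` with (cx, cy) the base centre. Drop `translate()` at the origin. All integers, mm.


translate([368, 614, 0]) cylinder(h = 42, r = 187);


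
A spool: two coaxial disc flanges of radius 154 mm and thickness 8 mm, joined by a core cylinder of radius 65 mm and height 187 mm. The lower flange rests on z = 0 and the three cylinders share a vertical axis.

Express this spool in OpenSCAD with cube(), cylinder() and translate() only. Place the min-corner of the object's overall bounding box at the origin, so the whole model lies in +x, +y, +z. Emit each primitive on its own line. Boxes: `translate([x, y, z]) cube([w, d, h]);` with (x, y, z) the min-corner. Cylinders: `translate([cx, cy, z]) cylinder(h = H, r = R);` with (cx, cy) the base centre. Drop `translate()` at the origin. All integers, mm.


translate([154, 154, 0]) cylinder(h = 8, r = 154);
translate([154, 154, 8]) cylinder(h = 187, r = 65);
translate([154, 154, 195]) cylinder(h = 8, r = 154);


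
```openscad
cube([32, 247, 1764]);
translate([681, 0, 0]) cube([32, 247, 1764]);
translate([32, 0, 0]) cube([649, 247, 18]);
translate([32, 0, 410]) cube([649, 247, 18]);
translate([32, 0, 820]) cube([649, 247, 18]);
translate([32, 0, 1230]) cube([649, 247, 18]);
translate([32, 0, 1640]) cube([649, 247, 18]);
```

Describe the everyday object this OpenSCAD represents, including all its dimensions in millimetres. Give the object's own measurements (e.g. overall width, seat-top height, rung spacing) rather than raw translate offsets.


An open bookshelf. Two side panels, each 32 mm thick, 247 mm deep and 1764 mm tall, stand 713 mm apart (outside-to-outside). Between them sit 5 shelves, each 18 mm thick and 247 mm deep, spanning the full gap between the sides. The bottom shelf rests on the floor (its underside at z = 0) and the clear gap between one shelf's top and the next shelf's underside is 392 mm.


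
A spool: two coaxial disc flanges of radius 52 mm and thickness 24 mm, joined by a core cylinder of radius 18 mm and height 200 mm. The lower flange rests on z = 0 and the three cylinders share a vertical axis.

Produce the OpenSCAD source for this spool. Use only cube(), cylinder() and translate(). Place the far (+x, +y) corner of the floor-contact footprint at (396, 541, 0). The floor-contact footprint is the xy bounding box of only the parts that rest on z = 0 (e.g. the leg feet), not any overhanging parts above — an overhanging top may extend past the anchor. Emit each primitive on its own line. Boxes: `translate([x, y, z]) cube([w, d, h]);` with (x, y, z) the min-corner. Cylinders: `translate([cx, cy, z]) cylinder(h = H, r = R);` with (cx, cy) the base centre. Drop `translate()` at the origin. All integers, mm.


translate([344, 489, 0]) cylinder(h = 24, r = 52);
translate([344, 489, 24]) cylinder(h = 200, r = 18);
translate([344, 489, 224]) cylinder(h = 24, r = 52);


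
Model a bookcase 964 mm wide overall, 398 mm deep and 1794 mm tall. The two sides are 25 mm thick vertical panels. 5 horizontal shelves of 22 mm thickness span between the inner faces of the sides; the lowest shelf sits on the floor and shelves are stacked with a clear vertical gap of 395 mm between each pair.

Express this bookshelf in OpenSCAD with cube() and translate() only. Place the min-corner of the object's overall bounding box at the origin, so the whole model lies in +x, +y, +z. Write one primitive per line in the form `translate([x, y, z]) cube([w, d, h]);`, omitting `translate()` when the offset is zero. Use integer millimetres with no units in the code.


cube([25, 398, 1794]);
translate([939, 0, 0]) cube([25, 398, 1794]);
translate([25, 0, 0]) cube([914, 398, 22]);
translate([25, 0, 417]) cube([914, 398, 22]);
translate([25, 0, 834]) cube([914, 398, 22]);
translate([25, 0, 1251]) cube([914, 398, 22]);
translate([25, 0, 1668]) cube([914, 398, 22]);


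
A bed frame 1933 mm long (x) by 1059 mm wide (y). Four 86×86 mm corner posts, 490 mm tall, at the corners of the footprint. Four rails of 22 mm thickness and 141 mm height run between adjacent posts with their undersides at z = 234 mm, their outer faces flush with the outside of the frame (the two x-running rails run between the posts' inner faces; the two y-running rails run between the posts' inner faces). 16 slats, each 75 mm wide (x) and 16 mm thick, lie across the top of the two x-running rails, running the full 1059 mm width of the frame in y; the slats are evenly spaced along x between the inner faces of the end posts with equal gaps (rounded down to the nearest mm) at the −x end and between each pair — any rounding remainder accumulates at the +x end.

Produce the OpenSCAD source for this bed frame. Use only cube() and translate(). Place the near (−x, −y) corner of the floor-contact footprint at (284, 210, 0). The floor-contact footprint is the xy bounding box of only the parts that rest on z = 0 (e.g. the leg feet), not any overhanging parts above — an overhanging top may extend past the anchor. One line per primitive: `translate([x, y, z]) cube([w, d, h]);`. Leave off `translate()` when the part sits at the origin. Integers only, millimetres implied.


translate([284, 210, 0]) cube([86, 86, 490]);
translate([284, 1183, 0]) cube([86, 86, 490]);
translate([2131, 210, 0]) cube([86, 86, 490]);
translate([2131, 1183, 0]) cube([86, 86, 490]);
translate([370, 210, 234]) cube([1761, 22, 141]);
translate([370, 1247, 234]) cube([1761, 22, 141]);
translate([284, 296, 234]) cube([22, 887, 141]);
translate([2195, 296, 234]) cube([22, 887, 141]);
translate([403, 210, 375]) cube([75, 1059, 16]);
translate([511, 210, 375]) cube([75, 1059, 16]);
translate([619, 210, 375]) cube([75, 1059, 16]);
translate([727, 210, 375]) cube([75, 1059, 16]);
translate([835, 210, 375]) cube([75, 1059, 16]);
translate([943, 210, 375]) cube([75, 1059, 16]);
translate([1051, 210, 375]) cube([75, 1059, 16]);
translate([1159, 210, 375]) cube([75, 1059, 16]);
translate([1267, 210, 375]) cube([75, 1059, 16]);
translate([1375, 210, 375]) cube([75, 1059, 16]);
translate([1483, 210, 375]) cube([75, 1059, 16]);
translate([1591, 210, 375]) cube([75, 1059, 16]);
translate([1699, 210, 375]) cube([75, 1059, 16]);
translate([1807, 210, 375]) cube([75, 1059, 16]);
translate([1915, 210, 375]) cube([75, 1059, 16]);
translate([2023, 210, 375]) cube([75, 1059, 16]);


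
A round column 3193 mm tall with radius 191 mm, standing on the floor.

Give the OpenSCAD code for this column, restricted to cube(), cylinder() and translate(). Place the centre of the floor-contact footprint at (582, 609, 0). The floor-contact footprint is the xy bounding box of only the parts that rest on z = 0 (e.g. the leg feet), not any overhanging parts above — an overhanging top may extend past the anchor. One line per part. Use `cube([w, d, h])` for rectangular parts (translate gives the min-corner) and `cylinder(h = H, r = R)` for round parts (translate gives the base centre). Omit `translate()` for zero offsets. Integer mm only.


translate([582, 609, 0]) cylinder(h = 3193, r = 191);


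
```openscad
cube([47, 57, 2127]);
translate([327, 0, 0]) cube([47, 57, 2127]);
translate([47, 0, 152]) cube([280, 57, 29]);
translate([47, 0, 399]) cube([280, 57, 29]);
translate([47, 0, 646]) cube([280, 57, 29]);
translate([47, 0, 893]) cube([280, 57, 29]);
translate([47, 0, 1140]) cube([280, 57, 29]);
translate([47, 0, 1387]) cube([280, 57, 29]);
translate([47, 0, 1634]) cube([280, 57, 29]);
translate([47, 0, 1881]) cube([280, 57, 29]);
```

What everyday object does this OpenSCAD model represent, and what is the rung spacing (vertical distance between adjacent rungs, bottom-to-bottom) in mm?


A ladder. The rung spacing is 247 mm.

Two tall 47×57 posts with 8 short bars between them — a ladder. Adjacent rungs sit at z = 152 and z = 399, so the spacing is 399 − 152 = 247 mm.


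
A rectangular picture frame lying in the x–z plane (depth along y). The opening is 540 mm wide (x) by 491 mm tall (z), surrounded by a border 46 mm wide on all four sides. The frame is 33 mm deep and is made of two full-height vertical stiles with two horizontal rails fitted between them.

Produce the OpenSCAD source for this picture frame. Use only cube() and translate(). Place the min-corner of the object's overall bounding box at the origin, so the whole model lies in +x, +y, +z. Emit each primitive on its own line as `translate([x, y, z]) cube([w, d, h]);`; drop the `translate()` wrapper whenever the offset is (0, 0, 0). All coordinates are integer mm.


cube([46, 33, 583]);
translate([586, 0, 0]) cube([46, 33, 583]);
translate([46, 0, 0]) cube([540, 33, 46]);
translate([46, 0, 537]) cube([540, 33, 46]);


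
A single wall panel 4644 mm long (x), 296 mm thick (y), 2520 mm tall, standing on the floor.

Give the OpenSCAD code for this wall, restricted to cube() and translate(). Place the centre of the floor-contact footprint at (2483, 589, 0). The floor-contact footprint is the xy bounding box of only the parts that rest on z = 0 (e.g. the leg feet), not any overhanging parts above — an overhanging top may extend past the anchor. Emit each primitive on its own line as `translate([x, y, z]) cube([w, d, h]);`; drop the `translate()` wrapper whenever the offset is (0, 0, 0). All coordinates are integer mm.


translate([161, 441, 0]) cube([4644, 296, 2520]);


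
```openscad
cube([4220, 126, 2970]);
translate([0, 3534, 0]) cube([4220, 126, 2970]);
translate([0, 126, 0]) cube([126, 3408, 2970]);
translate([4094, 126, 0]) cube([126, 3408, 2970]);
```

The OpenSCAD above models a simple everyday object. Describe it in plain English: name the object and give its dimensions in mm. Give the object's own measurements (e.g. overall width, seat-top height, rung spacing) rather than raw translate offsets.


The wall frame of a small rectangular building: four walls, each 2970 mm tall and 126 mm thick, enclosing a footprint 4220 mm (x) by 3660 mm (y) outside-to-outside, with no floor or roof. The front and back walls (the −y and +y sides) span the full width; the two side walls fit between them.


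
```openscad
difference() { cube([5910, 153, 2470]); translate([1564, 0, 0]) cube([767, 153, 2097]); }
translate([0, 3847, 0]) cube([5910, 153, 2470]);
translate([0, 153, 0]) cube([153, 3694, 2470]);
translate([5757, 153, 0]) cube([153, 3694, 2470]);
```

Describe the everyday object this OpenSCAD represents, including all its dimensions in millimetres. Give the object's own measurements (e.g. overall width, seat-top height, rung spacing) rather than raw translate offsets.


A single room: four walls, each 2470 mm tall and 153 mm thick, enclosing an outside footprint 5910×4000 mm (x × y), no floor or roof. The front and back walls (−y and +y sides) run the full x-width; the side walls fit between their inner faces. A door opening 767 mm wide and 2097 mm tall is cut through the front wall from the floor up, its −x edge 1564 mm from the wall's −x end.


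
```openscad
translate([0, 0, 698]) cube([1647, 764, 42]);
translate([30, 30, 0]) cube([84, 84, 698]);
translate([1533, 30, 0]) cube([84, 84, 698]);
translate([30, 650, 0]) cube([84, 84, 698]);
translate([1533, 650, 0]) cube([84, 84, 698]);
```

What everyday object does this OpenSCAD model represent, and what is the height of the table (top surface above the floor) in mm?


A table. The table height is 740 mm.

A 1647×764×42 slab sits at z = 698 on four 84 mm square posts — a table. The top surface is at 698 + 42 = 740 mm.


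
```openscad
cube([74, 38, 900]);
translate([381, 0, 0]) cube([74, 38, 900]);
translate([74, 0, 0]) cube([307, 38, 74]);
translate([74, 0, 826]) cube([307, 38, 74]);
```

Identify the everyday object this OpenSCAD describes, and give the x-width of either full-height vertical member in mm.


A picture frame. The border width is 74 mm.

Four thin pieces enclosing a rectangular opening — a picture frame. The two full-height stiles are 900 mm tall; the top rail sits at z = 826 and is 74 mm tall, so the border above the opening is 900 − 826 = 74 mm, matching the stile x-width.


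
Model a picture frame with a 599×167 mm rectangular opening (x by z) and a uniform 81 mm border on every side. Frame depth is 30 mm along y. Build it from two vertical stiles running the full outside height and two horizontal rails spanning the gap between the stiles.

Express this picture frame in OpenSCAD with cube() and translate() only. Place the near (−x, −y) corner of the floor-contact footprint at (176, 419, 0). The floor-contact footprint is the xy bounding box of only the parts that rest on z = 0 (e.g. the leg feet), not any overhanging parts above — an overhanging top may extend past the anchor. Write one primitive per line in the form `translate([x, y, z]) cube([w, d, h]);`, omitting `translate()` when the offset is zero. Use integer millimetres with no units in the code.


translate([176, 419, 0]) cube([81, 30, 329]);
translate([856, 419, 0]) cube([81, 30, 329]);
translate([257, 419, 0]) cube([599, 30, 81]);
translate([257, 419, 248]) cube([599, 30, 81]);


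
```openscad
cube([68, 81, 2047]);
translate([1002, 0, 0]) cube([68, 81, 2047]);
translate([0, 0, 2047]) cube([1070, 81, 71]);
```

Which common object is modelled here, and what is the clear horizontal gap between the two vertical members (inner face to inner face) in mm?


A door frame. The clear opening width is 934 mm.

Two 2047 mm tall posts with a header on top — a door frame. The left jamb is 68 mm wide at x = 0; the right jamb starts at x = 1002. The clear opening is 1002 − 68 = 934 mm.


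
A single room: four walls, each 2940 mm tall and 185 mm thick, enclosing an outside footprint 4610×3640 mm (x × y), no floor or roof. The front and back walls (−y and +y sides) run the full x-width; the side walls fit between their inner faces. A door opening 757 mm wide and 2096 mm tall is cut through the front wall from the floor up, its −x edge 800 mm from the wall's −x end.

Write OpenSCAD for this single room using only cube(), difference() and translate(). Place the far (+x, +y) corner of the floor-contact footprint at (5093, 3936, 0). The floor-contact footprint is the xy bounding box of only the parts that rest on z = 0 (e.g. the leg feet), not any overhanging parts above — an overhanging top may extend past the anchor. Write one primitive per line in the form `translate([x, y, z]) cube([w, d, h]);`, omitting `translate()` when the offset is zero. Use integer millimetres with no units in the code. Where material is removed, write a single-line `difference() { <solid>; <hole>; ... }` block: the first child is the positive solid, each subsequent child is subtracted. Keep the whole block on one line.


difference() { translate([483, 296, 0]) cube([4610, 185, 2940]); translate([1283, 296, 0]) cube([757, 185, 2096]); }
translate([483, 3751, 0]) cube([4610, 185, 2940]);
translate([483, 481, 0]) cube([185, 3270, 2940]);
translate([4908, 481, 0]) cube([185, 3270, 2940]);


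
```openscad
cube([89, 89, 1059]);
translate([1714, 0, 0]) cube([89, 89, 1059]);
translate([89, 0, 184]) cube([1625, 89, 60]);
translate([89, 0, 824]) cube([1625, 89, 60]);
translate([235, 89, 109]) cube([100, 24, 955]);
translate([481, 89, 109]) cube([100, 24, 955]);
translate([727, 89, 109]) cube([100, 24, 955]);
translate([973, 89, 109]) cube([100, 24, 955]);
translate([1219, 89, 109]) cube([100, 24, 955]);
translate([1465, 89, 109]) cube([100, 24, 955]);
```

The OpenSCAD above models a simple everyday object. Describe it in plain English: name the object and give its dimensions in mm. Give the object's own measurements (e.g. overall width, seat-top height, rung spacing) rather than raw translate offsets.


A fence section. Two 89×89 mm posts, 1059 mm tall, stand on the floor with a clear span of 1625 mm between their inner faces. Two horizontal rails of 89×60 mm section span the gap between the posts with their undersides at z = 184 mm and z = 824 mm, flush with the posts' −y face. 6 pickets, each 100 mm wide, 24 mm thick and 955 mm tall, are fixed to the +y face of the rails with their bottoms at z = 109 mm, spaced across the span with a 146 mm gap after the −x post and between neighbouring pickets, with 149 mm left before the +x post.


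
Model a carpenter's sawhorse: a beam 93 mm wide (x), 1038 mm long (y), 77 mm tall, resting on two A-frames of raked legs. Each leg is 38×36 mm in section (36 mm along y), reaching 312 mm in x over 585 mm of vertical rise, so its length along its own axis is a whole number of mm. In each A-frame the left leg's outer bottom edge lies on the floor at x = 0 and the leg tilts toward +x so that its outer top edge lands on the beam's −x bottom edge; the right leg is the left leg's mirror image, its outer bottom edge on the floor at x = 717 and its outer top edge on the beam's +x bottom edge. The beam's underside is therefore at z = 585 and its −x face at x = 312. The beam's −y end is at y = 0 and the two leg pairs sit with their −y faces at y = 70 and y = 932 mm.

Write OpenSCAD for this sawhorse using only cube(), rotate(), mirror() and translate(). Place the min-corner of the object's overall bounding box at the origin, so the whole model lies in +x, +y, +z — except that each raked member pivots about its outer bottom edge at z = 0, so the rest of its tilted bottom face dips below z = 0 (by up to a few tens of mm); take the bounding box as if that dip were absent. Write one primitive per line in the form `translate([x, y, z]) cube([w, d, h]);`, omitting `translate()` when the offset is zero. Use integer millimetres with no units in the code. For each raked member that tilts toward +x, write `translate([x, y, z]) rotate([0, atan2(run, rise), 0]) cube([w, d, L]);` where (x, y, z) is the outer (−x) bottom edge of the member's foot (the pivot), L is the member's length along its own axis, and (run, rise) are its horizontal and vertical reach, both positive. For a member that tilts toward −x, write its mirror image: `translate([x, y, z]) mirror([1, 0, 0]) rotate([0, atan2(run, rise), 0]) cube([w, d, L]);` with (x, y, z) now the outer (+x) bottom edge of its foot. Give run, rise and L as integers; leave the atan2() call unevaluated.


translate([312, 0, 585]) cube([93, 1038, 77]);
translate([0, 70, 0]) rotate([0, atan2(312, 585), 0]) cube([38, 36, 663]);
translate([717, 70, 0]) mirror([1, 0, 0]) rotate([0, atan2(312, 585), 0]) cube([38, 36, 663]);
translate([0, 932, 0]) rotate([0, atan2(312, 585), 0]) cube([38, 36, 663]);
translate([717, 932, 0]) mirror([1, 0, 0]) rotate([0, atan2(312, 585), 0]) cube([38, 36, 663]);


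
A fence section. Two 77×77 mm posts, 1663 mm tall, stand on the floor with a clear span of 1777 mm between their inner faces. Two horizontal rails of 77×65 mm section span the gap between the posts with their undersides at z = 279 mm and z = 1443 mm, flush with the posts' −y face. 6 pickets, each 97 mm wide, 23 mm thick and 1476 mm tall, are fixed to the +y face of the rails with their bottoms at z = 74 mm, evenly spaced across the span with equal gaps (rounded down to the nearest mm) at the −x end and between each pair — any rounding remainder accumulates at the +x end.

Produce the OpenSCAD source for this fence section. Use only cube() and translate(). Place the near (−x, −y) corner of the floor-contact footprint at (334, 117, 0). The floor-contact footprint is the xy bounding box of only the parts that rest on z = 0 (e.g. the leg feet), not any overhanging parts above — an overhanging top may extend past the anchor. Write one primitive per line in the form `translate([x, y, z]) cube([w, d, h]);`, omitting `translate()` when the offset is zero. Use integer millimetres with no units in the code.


translate([334, 117, 0]) cube([77, 77, 1663]);
translate([2188, 117, 0]) cube([77, 77, 1663]);
translate([411, 117, 279]) cube([1777, 77, 65]);
translate([411, 117, 1443]) cube([1777, 77, 65]);
translate([581, 194, 74]) cube([97, 23, 1476]);
translate([848, 194, 74]) cube([97, 23, 1476]);
translate([1115, 194, 74]) cube([97, 23, 1476]);
translate([1382, 194, 74]) cube([97, 23, 1476]);
translate([1649, 194, 74]) cube([97, 23, 1476]);
translate([1916, 194, 74]) cube([97, 23, 1476]);


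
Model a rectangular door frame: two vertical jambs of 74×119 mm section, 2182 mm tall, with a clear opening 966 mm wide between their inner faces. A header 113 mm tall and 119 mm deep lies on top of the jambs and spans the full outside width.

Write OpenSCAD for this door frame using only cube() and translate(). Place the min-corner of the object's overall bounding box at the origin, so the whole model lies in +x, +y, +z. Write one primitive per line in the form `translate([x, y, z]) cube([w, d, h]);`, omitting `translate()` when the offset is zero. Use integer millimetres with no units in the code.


cube([74, 119, 2182]);
translate([1040, 0, 0]) cube([74, 119, 2182]);
translate([0, 0, 2182]) cube([1114, 119, 113]);


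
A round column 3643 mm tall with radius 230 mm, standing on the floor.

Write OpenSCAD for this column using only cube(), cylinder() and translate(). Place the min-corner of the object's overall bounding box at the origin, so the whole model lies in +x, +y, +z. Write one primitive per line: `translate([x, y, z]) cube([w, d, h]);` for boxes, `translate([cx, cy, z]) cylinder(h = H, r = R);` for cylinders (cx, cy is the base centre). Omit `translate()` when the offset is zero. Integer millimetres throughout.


translate([230, 230, 0]) cylinder(h = 3643, r = 230);


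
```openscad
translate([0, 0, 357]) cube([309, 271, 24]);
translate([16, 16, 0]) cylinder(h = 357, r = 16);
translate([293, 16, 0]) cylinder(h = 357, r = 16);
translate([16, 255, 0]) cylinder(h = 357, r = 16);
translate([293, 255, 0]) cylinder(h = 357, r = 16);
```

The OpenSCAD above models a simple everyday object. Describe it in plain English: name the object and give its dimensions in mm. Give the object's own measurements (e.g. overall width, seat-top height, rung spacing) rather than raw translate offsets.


A simple wooden stool: a rectangular seat 309 mm (x) by 271 mm (y), 24 mm thick, top face at z = 381 mm, on four round legs, each 32 mm in diameter. The legs rest on z = 0, each leg's axis is inset half a diameter from the nearest pair of seat edges (so the leg's bounding box is flush with the corner).


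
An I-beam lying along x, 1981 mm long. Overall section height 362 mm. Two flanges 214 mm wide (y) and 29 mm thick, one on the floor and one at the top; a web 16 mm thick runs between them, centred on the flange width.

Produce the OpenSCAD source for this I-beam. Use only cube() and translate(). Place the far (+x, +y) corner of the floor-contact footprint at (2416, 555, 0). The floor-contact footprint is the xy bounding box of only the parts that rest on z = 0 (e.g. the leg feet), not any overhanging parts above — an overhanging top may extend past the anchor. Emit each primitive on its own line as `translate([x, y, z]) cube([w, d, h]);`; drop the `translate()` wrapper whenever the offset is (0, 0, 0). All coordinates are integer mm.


translate([435, 341, 0]) cube([1981, 214, 29]);
translate([435, 440, 29]) cube([1981, 16, 304]);
translate([435, 341, 333]) cube([1981, 214, 29]);


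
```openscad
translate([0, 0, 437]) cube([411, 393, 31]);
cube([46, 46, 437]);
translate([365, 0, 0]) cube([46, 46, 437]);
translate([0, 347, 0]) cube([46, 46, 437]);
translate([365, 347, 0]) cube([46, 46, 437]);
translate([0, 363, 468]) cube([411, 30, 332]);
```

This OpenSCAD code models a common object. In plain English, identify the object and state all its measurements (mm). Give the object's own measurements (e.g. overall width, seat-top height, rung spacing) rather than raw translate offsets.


A chair. The seat is a 411×393×31 mm slab with its top at z = 468 mm, on four 46×46 mm corner legs (flush with the seat edges, standing on z = 0). A flat backrest 30 mm thick, 332 mm tall, spans the full seat width and rises from the seat top along its +y edge, rear face flush with the rear of the seat.


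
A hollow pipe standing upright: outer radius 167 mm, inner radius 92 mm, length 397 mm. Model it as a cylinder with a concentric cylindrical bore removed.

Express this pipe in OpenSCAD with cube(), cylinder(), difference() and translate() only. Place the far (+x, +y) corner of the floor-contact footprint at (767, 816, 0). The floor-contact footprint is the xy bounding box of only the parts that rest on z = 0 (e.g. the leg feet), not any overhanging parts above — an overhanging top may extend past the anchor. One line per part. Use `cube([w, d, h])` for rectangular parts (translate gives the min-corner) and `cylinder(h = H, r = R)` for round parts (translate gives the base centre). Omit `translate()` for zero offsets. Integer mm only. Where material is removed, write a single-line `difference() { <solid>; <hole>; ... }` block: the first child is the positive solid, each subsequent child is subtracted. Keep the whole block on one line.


difference() { translate([600, 649, 0]) cylinder(h = 397, r = 167); translate([600, 649, 0]) cylinder(h = 397, r = 92); }


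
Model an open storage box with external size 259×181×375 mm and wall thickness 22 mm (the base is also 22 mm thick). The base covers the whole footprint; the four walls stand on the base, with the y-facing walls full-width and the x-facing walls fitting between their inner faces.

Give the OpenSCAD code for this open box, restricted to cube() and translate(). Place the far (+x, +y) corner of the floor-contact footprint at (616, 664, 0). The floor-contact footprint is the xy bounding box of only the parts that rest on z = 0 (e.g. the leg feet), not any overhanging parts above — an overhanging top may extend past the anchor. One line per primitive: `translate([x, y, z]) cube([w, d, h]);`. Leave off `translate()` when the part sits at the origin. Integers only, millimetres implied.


translate([357, 483, 0]) cube([259, 181, 22]);
translate([357, 483, 22]) cube([259, 22, 353]);
translate([357, 642, 22]) cube([259, 22, 353]);
translate([357, 505, 22]) cube([22, 137, 353]);
translate([594, 505, 22]) cube([22, 137, 353]);


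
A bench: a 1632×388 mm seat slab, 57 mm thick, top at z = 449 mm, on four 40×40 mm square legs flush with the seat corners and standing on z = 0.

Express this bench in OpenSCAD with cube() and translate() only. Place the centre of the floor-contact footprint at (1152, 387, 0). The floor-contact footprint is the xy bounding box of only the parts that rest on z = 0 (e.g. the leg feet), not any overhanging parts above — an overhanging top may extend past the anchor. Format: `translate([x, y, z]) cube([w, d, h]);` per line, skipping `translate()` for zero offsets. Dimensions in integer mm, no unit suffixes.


translate([336, 193, 392]) cube([1632, 388, 57]);
translate([336, 193, 0]) cube([40, 40, 392]);
translate([336, 541, 0]) cube([40, 40, 392]);
translate([1928, 193, 0]) cube([40, 40, 392]);
translate([1928, 541, 0]) cube([40, 40, 392]);


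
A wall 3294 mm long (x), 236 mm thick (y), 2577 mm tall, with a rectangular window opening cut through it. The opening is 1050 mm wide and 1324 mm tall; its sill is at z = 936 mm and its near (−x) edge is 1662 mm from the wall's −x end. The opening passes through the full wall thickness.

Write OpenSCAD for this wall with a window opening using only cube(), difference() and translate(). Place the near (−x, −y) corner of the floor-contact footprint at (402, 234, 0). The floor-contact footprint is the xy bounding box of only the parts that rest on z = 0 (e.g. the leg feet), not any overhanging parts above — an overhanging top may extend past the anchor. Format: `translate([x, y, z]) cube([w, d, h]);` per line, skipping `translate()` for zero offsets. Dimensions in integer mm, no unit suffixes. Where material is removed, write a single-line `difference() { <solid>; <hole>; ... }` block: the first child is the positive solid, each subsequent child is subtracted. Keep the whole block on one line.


difference() { translate([402, 234, 0]) cube([3294, 236, 2577]); translate([2064, 234, 936]) cube([1050, 236, 1324]); }


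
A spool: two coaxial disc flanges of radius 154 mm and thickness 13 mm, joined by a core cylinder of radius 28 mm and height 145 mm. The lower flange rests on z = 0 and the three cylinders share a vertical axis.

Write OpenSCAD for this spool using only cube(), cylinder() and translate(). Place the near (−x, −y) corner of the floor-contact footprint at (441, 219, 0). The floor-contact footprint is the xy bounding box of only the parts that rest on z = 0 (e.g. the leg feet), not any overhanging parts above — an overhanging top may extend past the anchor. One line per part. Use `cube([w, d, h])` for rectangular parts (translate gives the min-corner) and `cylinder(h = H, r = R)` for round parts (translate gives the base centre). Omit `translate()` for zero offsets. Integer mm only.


translate([595, 373, 0]) cylinder(h = 13, r = 154);
translate([595, 373, 13]) cylinder(h = 145, r = 28);
translate([595, 373, 158]) cylinder(h = 13, r = 154);


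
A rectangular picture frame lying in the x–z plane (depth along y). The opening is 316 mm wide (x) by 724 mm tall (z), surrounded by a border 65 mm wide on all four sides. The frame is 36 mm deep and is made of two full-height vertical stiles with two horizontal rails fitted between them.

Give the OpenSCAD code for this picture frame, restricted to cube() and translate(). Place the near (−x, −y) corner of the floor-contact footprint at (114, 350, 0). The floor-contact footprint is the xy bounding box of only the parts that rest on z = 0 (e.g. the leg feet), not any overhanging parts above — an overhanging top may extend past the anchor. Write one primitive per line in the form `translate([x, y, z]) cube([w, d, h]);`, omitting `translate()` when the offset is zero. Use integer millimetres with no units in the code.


translate([114, 350, 0]) cube([65, 36, 854]);
translate([495, 350, 0]) cube([65, 36, 854]);
translate([179, 350, 0]) cube([316, 36, 65]);
translate([179, 350, 789]) cube([316, 36, 65]);


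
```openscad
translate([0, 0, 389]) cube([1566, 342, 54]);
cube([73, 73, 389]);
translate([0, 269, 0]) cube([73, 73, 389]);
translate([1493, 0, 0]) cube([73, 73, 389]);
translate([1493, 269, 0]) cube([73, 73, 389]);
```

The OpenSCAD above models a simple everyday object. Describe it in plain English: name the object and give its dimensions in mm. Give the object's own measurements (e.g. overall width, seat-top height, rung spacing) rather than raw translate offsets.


A bench: a 1566×342 mm seat slab, 54 mm thick, top at z = 443 mm, on four 73×73 mm square legs flush with the seat corners and standing on z = 0.


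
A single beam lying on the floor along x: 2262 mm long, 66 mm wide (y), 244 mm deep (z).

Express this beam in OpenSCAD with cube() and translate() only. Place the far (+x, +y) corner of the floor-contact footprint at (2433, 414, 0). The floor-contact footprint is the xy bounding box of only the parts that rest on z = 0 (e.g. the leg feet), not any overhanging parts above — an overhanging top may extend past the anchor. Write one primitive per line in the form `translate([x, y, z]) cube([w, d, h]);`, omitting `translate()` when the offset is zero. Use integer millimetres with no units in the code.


translate([171, 348, 0]) cube([2262, 66, 244]);


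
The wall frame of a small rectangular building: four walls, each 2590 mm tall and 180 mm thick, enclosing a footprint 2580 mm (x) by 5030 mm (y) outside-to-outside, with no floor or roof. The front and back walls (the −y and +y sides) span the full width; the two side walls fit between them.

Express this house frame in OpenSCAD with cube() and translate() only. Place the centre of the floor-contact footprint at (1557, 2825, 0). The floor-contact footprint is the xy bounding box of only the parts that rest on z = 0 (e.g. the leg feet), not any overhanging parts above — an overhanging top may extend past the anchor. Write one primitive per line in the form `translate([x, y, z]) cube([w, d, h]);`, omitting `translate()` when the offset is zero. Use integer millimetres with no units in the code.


translate([267, 310, 0]) cube([2580, 180, 2590]);
translate([267, 5160, 0]) cube([2580, 180, 2590]);
translate([267, 490, 0]) cube([180, 4670, 2590]);
translate([2667, 490, 0]) cube([180, 4670, 2590]);


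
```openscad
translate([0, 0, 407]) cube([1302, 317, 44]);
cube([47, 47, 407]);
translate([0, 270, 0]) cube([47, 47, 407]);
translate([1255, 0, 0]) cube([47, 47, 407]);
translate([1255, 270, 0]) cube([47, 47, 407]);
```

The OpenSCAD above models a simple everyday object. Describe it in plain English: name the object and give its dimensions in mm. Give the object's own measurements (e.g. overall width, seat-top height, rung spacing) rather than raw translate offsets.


A bench: a 1302×317 mm seat slab, 44 mm thick, top at z = 451 mm, on four 47×47 mm square legs flush with the seat corners and standing on z = 0.


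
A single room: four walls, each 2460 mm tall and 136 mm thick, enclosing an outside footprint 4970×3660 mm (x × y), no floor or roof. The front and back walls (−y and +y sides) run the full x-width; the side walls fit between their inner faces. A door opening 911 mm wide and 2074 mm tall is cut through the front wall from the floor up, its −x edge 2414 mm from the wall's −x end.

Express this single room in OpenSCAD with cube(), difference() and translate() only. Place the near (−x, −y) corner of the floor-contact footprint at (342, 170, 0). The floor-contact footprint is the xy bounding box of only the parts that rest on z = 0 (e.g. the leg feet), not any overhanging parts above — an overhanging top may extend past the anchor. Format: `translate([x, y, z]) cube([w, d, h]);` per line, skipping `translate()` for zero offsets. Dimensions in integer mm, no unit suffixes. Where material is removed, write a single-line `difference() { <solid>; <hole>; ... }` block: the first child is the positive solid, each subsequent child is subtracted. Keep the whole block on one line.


difference() { translate([342, 170, 0]) cube([4970, 136, 2460]); translate([2756, 170, 0]) cube([911, 136, 2074]); }
translate([342, 3694, 0]) cube([4970, 136, 2460]);
translate([342, 306, 0]) cube([136, 3388, 2460]);
translate([5176, 306, 0]) cube([136, 3388, 2460]);
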